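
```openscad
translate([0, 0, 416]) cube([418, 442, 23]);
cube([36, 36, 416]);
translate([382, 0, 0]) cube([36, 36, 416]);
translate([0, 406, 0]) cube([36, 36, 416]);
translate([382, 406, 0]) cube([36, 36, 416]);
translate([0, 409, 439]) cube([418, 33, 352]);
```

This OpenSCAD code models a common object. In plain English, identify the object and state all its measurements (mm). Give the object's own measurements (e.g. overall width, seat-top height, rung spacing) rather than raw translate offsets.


A chair. The seat is a 418×442×23 mm slab with its top at z = 439 mm, on four 36×36 mm corner legs (flush with the seat edges, standing on z = 0). A flat backrest 33 mm thick, 352 mm tall, spans the full seat width and rises from the seat top along its +y edge, rear face flush with the rear of the seat.


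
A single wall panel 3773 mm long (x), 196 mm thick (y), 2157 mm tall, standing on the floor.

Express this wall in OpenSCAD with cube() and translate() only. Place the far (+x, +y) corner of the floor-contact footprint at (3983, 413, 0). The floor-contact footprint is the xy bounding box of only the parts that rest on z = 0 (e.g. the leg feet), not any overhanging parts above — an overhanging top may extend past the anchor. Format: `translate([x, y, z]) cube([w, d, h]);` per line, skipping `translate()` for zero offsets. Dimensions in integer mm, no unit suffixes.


translate([210, 217, 0]) cube([3773, 196, 2157]);


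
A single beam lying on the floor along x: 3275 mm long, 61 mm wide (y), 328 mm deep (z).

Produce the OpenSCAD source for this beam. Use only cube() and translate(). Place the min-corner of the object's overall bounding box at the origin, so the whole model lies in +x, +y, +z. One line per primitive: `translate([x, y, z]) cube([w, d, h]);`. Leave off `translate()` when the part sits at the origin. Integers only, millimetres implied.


cube([3275, 61, 328]);


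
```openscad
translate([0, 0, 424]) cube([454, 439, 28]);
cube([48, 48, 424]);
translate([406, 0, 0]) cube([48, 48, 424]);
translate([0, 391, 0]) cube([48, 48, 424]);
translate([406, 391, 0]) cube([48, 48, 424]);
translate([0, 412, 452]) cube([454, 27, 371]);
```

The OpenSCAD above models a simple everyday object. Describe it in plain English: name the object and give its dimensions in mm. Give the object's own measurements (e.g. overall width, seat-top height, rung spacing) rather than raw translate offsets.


A chair. The seat is a 454×439×28 mm slab with its top at z = 452 mm, on four 48×48 mm corner legs (flush with the seat edges, standing on z = 0). A flat backrest 27 mm thick, 371 mm tall, spans the full seat width and rises from the seat top along its +y edge, rear face flush with the rear of the seat.


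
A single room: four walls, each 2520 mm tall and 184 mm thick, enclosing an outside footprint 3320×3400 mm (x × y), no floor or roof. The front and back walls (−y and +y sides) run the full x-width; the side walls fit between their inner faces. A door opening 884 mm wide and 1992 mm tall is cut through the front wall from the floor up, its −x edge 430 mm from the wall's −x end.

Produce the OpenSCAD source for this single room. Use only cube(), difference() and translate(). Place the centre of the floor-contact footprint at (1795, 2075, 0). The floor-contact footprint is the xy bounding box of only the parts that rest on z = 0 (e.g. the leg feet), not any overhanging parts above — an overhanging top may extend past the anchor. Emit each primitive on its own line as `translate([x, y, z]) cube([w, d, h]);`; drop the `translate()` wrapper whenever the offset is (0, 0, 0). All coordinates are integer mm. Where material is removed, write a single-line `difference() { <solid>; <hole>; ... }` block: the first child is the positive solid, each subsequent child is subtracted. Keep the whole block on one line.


difference() { translate([135, 375, 0]) cube([3320, 184, 2520]); translate([565, 375, 0]) cube([884, 184, 1992]); }
translate([135, 3591, 0]) cube([3320, 184, 2520]);
translate([135, 559, 0]) cube([184, 3032, 2520]);
translate([3271, 559, 0]) cube([184, 3032, 2520]);


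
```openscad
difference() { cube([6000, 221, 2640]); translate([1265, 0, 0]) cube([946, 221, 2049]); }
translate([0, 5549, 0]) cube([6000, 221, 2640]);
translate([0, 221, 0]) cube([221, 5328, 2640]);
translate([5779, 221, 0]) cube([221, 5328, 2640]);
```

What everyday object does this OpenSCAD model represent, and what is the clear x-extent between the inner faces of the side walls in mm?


A single room. The interior width is 5558 mm.

Four walls enclosing a rectangle with a door in the front wall — a room. Outside width 6000 minus two 221 mm walls gives 5558 mm.


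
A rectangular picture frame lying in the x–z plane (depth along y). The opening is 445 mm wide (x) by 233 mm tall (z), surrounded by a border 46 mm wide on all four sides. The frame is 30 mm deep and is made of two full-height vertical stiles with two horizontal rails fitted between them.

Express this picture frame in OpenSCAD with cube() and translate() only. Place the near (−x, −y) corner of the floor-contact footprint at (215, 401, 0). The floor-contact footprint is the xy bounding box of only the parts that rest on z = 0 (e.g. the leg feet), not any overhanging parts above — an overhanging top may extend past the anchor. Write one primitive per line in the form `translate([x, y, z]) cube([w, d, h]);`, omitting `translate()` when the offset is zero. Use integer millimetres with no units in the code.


translate([215, 401, 0]) cube([46, 30, 325]);
translate([706, 401, 0]) cube([46, 30, 325]);
translate([261, 401, 0]) cube([445, 30, 46]);
translate([261, 401, 279]) cube([445, 30, 46]);


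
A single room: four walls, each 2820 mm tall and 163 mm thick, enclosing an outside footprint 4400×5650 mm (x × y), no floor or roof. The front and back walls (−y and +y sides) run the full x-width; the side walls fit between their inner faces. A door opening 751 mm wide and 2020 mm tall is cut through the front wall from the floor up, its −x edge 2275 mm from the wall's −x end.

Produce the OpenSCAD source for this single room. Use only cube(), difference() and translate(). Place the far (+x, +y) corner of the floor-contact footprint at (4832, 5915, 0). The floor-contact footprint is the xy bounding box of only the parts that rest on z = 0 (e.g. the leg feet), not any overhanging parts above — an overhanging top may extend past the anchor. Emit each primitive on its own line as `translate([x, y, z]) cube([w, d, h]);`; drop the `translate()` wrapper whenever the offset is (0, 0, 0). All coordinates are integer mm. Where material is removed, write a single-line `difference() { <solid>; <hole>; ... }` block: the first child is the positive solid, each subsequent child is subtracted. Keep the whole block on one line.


difference() { translate([432, 265, 0]) cube([4400, 163, 2820]); translate([2707, 265, 0]) cube([751, 163, 2020]); }
translate([432, 5752, 0]) cube([4400, 163, 2820]);
translate([432, 428, 0]) cube([163, 5324, 2820]);
translate([4669, 428, 0]) cube([163, 5324, 2820]);


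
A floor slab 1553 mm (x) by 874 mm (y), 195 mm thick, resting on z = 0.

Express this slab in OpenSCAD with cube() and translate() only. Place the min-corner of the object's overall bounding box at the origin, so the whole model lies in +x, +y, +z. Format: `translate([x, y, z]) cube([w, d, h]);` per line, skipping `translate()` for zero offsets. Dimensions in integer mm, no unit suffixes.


cube([1553, 874, 195]);


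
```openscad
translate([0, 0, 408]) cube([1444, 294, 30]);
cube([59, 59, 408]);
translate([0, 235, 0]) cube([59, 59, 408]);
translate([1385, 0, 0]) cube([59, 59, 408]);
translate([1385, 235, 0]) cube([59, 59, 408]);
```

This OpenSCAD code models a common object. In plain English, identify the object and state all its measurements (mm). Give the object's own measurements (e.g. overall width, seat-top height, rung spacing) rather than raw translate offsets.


A bench: a 1444×294 mm seat slab, 30 mm thick, top at z = 438 mm, on four 59×59 mm square legs flush with the seat corners and standing on z = 0.


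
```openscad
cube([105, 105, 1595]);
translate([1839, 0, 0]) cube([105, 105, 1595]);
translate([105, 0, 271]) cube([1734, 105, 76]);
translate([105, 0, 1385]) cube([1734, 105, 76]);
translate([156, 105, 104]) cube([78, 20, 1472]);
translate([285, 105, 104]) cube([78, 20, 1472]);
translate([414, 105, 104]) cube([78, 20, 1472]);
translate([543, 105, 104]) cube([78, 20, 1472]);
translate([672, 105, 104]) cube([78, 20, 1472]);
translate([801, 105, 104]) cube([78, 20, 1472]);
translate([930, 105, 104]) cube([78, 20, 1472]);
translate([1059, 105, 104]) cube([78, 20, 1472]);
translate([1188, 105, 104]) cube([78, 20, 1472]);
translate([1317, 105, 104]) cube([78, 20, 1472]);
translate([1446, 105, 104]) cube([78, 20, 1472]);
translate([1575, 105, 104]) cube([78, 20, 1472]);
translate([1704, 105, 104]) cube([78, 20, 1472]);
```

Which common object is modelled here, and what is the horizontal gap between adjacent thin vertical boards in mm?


A fence section. The picket gap is 51 mm.

Two posts, two rails, 13 pickets — a fence section. Span 1734 mm holds 13 pickets of 78 mm with 14 equal gaps: ⌊(1734 − 13·78) / 14⌋ = 51 mm.


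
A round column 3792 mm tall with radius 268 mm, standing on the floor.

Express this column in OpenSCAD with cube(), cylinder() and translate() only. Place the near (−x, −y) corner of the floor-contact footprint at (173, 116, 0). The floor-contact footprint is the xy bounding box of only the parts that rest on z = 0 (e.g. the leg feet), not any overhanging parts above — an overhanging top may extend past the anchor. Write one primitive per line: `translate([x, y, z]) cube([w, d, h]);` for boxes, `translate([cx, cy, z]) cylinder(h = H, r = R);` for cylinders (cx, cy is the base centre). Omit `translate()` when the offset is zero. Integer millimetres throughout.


translate([441, 384, 0]) cylinder(h = 3792, r = 268);


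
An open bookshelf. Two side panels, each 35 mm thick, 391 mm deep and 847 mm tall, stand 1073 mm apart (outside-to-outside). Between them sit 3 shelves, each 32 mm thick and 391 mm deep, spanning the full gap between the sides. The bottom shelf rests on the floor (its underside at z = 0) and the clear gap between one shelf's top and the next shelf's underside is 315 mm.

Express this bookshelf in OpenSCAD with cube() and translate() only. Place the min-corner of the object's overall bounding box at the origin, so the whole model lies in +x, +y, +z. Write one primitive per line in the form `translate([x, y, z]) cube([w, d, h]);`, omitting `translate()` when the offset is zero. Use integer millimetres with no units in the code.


cube([35, 391, 847]);
translate([1038, 0, 0]) cube([35, 391, 847]);
translate([35, 0, 0]) cube([1003, 391, 32]);
translate([35, 0, 347]) cube([1003, 391, 32]);
translate([35, 0, 694]) cube([1003, 391, 32]);


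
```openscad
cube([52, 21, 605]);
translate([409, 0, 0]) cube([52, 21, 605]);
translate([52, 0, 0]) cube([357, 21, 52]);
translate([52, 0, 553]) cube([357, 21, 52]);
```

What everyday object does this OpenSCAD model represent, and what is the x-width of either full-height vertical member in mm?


A picture frame. The border width is 52 mm.

Four thin pieces enclosing a rectangular opening — a picture frame. The two full-height stiles are 605 mm tall; the top rail sits at z = 553 and is 52 mm tall, so the border above the opening is 605 − 553 = 52 mm, matching the stile x-width.


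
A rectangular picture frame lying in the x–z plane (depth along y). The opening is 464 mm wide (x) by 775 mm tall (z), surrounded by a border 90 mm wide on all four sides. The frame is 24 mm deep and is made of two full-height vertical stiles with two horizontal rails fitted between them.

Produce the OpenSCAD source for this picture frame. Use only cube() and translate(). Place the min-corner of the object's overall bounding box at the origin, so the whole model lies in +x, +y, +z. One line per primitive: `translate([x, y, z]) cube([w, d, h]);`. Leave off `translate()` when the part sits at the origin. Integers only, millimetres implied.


cube([90, 24, 955]);
translate([554, 0, 0]) cube([90, 24, 955]);
translate([90, 0, 0]) cube([464, 24, 90]);
translate([90, 0, 865]) cube([464, 24, 90]);


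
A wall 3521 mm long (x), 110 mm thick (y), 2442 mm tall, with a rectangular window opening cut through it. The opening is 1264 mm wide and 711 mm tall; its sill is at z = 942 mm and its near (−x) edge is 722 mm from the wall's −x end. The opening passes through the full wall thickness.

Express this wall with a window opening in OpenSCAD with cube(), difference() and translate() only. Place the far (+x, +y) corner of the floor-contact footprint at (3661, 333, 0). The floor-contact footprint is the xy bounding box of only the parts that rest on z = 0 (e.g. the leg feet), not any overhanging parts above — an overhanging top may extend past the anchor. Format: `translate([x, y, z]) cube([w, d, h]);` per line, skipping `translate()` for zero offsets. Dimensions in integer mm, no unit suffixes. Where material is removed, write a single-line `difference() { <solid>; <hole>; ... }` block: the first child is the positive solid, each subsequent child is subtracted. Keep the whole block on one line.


difference() { translate([140, 223, 0]) cube([3521, 110, 2442]); translate([862, 223, 942]) cube([1264, 110, 711]); }


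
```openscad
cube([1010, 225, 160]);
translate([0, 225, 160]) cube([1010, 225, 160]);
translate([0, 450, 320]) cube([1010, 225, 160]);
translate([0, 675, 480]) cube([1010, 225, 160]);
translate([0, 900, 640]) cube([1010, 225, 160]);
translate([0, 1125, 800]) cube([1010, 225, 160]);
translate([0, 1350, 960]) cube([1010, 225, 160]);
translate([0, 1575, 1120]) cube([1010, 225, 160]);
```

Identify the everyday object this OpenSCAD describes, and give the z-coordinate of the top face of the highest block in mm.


A staircase. The total rise is 1280 mm.

8 identical blocks, each offset up and back from the previous — a staircase. Each step is 160 mm tall and there are 8 of them, so the total rise is 8 × 160 = 1280 mm.


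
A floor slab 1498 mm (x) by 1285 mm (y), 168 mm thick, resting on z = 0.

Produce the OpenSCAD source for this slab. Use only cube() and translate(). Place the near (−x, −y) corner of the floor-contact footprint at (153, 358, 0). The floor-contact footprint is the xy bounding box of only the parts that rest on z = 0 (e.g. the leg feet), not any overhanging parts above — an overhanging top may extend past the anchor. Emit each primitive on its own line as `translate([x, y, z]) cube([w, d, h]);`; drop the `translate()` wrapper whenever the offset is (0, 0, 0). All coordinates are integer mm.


translate([153, 358, 0]) cube([1498, 1285, 168]);


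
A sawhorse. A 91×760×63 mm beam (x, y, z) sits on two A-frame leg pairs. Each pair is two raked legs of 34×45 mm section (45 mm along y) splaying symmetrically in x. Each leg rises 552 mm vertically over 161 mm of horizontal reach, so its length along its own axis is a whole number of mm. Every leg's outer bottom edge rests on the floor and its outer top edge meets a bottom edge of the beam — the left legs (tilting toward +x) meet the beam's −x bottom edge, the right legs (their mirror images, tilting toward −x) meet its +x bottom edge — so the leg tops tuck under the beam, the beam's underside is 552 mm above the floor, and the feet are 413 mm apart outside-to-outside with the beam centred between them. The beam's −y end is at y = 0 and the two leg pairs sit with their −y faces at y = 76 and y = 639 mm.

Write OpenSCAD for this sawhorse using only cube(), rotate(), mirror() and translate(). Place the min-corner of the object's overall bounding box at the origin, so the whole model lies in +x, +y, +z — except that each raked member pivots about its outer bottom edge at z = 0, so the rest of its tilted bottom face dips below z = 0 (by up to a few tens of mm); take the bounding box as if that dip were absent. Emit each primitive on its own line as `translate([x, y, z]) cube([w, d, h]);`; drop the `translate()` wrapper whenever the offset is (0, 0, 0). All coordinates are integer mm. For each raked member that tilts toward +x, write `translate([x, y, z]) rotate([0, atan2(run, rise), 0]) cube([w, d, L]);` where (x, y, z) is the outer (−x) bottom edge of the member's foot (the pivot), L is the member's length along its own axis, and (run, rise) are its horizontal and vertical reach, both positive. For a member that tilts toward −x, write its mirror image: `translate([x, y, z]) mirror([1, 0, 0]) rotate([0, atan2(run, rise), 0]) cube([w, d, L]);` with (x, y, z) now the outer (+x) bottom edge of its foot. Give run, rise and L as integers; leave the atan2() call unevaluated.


translate([161, 0, 552]) cube([91, 760, 63]);
translate([0, 76, 0]) rotate([0, atan2(161, 552), 0]) cube([34, 45, 575]);
translate([413, 76, 0]) mirror([1, 0, 0]) rotate([0, atan2(161, 552), 0]) cube([34, 45, 575]);
translate([0, 639, 0]) rotate([0, atan2(161, 552), 0]) cube([34, 45, 575]);
translate([413, 639, 0]) mirror([1, 0, 0]) rotate([0, atan2(161, 552), 0]) cube([34, 45, 575]);


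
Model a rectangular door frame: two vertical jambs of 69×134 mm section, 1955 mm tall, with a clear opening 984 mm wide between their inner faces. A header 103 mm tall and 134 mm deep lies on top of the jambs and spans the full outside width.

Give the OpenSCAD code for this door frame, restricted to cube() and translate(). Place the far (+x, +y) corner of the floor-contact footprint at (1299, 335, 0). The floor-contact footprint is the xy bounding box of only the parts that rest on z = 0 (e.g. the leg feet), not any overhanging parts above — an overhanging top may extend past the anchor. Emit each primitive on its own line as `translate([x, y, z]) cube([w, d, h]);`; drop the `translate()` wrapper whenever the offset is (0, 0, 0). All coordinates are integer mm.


translate([177, 201, 0]) cube([69, 134, 1955]);
translate([1230, 201, 0]) cube([69, 134, 1955]);
translate([177, 201, 1955]) cube([1122, 134, 103]);


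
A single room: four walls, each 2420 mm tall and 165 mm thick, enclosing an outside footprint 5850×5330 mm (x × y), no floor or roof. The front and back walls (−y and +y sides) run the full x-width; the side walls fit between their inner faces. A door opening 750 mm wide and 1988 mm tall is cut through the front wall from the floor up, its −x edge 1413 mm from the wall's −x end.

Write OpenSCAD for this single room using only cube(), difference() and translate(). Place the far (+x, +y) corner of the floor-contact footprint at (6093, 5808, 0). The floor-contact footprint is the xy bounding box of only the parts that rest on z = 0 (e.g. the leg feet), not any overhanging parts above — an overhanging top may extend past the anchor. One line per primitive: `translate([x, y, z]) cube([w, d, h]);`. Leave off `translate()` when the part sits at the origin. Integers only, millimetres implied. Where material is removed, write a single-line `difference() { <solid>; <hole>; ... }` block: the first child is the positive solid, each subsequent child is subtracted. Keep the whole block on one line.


difference() { translate([243, 478, 0]) cube([5850, 165, 2420]); translate([1656, 478, 0]) cube([750, 165, 1988]); }
translate([243, 5643, 0]) cube([5850, 165, 2420]);
translate([243, 643, 0]) cube([165, 5000, 2420]);
translate([5928, 643, 0]) cube([165, 5000, 2420]);


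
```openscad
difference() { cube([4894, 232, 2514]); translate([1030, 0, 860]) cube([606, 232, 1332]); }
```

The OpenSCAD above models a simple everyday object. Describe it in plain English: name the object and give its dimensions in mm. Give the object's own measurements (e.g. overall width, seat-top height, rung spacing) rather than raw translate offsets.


A wall 4894 mm long (x), 232 mm thick (y), 2514 mm tall, with a rectangular window opening cut through it. The opening is 606 mm wide and 1332 mm tall; its sill is at z = 860 mm and its near (−x) edge is 1030 mm from the wall's −x end. The opening passes through the full wall thickness.


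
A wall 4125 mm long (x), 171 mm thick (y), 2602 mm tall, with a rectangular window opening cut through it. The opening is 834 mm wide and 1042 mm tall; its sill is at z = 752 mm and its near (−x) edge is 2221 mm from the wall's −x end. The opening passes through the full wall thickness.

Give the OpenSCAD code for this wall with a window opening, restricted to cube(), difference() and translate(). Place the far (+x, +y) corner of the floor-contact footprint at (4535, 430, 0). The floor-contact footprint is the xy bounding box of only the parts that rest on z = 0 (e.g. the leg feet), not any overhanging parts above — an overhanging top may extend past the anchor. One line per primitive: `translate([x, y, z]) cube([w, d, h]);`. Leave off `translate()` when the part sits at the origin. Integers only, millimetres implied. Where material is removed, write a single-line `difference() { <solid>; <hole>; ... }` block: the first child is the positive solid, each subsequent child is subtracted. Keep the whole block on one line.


difference() { translate([410, 259, 0]) cube([4125, 171, 2602]); translate([2631, 259, 752]) cube([834, 171, 1042]); }


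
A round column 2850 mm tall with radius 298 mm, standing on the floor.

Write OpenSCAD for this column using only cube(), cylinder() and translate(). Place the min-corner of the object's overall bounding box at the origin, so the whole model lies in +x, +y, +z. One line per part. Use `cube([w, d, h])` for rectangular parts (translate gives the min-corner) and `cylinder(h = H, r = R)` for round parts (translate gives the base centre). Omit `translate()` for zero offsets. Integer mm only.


translate([298, 298, 0]) cylinder(h = 2850, r = 298);


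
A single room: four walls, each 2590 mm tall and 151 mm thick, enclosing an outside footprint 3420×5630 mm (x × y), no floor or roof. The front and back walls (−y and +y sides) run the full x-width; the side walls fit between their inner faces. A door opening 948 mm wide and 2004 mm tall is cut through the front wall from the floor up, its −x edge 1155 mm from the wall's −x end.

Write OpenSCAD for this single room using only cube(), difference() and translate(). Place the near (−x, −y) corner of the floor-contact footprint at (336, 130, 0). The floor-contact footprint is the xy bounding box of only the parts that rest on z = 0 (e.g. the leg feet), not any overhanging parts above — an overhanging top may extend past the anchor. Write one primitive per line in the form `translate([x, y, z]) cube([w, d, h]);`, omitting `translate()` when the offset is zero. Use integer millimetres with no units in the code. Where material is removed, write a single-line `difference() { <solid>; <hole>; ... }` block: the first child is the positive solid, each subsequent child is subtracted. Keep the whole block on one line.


difference() { translate([336, 130, 0]) cube([3420, 151, 2590]); translate([1491, 130, 0]) cube([948, 151, 2004]); }
translate([336, 5609, 0]) cube([3420, 151, 2590]);
translate([336, 281, 0]) cube([151, 5328, 2590]);
translate([3605, 281, 0]) cube([151, 5328, 2590]);


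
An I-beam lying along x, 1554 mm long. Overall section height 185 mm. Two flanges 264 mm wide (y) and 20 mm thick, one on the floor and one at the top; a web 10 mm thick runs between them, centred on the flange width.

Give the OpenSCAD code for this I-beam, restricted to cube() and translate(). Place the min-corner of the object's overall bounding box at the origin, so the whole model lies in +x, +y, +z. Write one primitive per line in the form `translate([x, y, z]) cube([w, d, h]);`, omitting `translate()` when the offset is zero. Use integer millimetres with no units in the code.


cube([1554, 264, 20]);
translate([0, 127, 20]) cube([1554, 10, 145]);
translate([0, 0, 165]) cube([1554, 264, 20]);


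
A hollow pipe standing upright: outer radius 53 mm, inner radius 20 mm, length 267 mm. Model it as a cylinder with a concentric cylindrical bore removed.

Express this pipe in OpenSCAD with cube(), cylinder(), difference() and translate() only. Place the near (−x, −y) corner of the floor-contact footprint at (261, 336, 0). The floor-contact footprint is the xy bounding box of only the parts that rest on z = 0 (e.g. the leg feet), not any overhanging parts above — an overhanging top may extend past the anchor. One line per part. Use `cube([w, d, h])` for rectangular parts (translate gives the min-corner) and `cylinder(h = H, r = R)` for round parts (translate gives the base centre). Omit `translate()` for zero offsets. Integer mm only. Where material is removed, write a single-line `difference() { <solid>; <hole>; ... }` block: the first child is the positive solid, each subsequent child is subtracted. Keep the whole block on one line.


difference() { translate([314, 389, 0]) cylinder(h = 267, r = 53); translate([314, 389, 0]) cylinder(h = 267, r = 20); }


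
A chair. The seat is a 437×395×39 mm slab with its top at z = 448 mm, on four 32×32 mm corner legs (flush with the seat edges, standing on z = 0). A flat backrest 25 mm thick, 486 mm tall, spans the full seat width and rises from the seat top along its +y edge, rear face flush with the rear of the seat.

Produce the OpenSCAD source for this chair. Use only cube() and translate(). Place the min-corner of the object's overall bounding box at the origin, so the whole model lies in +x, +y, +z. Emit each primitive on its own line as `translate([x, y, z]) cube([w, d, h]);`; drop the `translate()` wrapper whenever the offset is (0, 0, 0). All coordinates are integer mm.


translate([0, 0, 409]) cube([437, 395, 39]);
cube([32, 32, 409]);
translate([405, 0, 0]) cube([32, 32, 409]);
translate([0, 363, 0]) cube([32, 32, 409]);
translate([405, 363, 0]) cube([32, 32, 409]);
translate([0, 370, 448]) cube([437, 25, 486]);


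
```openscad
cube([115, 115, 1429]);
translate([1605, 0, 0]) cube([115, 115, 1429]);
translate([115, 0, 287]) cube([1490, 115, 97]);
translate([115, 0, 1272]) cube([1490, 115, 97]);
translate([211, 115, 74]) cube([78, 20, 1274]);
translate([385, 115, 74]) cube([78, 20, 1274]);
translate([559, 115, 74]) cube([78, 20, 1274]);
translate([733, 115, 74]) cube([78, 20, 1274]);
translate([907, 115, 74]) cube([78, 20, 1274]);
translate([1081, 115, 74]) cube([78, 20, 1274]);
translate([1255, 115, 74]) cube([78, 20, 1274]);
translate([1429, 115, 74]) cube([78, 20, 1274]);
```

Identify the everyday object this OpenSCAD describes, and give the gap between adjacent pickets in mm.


A fence section. The picket gap is 96 mm.

Two posts, two rails, 8 pickets — a fence section. Span 1490 mm holds 8 pickets of 78 mm with 9 equal gaps: ⌊(1490 − 8·78) / 9⌋ = 96 mm.


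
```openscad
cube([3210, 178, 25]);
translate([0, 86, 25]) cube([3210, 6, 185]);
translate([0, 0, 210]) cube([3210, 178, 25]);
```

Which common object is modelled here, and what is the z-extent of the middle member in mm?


An I-beam. The web height is 185 mm.

Two wide flanges with a thin centred web — an I-beam. Overall 235 mm minus two 25 mm flanges gives a web of 235 − 2·25 = 185 mm.


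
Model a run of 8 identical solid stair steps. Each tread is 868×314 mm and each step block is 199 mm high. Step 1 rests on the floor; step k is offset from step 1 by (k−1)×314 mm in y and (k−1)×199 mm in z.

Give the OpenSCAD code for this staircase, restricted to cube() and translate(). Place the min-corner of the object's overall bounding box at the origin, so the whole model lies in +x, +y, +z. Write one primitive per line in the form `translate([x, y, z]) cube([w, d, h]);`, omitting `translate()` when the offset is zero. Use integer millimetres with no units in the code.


cube([868, 314, 199]);
translate([0, 314, 199]) cube([868, 314, 199]);
translate([0, 628, 398]) cube([868, 314, 199]);
translate([0, 942, 597]) cube([868, 314, 199]);
translate([0, 1256, 796]) cube([868, 314, 199]);
translate([0, 1570, 995]) cube([868, 314, 199]);
translate([0, 1884, 1194]) cube([868, 314, 199]);
translate([0, 2198, 1393]) cube([868, 314, 199]);


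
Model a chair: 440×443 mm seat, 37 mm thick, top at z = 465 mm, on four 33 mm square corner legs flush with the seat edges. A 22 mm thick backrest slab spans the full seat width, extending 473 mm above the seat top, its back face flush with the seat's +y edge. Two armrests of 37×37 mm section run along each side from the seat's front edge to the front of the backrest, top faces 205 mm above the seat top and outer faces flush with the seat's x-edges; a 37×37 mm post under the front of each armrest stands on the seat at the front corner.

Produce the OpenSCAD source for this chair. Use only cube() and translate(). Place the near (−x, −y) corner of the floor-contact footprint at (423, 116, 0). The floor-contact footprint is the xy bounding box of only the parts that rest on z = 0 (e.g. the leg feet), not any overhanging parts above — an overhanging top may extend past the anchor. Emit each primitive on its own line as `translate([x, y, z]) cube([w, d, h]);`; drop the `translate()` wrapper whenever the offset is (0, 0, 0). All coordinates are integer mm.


translate([423, 116, 428]) cube([440, 443, 37]);
translate([423, 116, 0]) cube([33, 33, 428]);
translate([830, 116, 0]) cube([33, 33, 428]);
translate([423, 526, 0]) cube([33, 33, 428]);
translate([830, 526, 0]) cube([33, 33, 428]);
translate([423, 537, 465]) cube([440, 22, 473]);
translate([423, 116, 633]) cube([37, 421, 37]);
translate([826, 116, 633]) cube([37, 421, 37]);
translate([423, 116, 465]) cube([37, 37, 168]);
translate([826, 116, 465]) cube([37, 37, 168]);


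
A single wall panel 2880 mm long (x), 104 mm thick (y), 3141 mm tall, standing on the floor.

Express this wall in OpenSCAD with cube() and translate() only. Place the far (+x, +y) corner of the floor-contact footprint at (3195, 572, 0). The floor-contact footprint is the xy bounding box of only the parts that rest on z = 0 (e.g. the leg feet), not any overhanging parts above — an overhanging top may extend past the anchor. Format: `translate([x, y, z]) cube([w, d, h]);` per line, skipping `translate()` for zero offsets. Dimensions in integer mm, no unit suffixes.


translate([315, 468, 0]) cube([2880, 104, 3141]);


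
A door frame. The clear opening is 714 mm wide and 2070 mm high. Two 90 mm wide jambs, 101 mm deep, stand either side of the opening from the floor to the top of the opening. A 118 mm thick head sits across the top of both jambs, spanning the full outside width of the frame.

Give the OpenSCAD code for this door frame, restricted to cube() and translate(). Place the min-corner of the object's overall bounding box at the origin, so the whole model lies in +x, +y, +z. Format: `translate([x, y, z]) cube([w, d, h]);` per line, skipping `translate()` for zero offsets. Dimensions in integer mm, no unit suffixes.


cube([90, 101, 2070]);
translate([804, 0, 0]) cube([90, 101, 2070]);
translate([0, 0, 2070]) cube([894, 101, 118]);


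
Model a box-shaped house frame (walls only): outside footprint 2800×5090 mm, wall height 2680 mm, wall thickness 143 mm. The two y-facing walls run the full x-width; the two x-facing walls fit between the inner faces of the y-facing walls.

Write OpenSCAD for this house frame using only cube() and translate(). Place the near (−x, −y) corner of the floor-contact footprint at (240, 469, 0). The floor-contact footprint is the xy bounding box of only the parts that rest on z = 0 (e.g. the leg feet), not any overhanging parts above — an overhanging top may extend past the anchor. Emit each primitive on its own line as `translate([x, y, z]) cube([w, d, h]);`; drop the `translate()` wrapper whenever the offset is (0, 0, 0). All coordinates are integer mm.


translate([240, 469, 0]) cube([2800, 143, 2680]);
translate([240, 5416, 0]) cube([2800, 143, 2680]);
translate([240, 612, 0]) cube([143, 4804, 2680]);
translate([2897, 612, 0]) cube([143, 4804, 2680]);


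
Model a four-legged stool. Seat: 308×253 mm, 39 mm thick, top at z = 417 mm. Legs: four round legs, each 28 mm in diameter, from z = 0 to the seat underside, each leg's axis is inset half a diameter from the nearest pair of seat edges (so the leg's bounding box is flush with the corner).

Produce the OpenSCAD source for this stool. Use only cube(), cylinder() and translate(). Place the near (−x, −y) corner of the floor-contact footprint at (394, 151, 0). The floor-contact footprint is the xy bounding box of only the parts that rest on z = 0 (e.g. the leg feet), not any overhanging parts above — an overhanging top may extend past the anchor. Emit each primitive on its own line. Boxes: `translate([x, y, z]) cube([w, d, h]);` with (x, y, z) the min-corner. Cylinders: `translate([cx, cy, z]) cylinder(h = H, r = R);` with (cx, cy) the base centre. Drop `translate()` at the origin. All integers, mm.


translate([394, 151, 378]) cube([308, 253, 39]);
translate([408, 165, 0]) cylinder(h = 378, r = 14);
translate([688, 165, 0]) cylinder(h = 378, r = 14);
translate([408, 390, 0]) cylinder(h = 378, r = 14);
translate([688, 390, 0]) cylinder(h = 378, r = 14);


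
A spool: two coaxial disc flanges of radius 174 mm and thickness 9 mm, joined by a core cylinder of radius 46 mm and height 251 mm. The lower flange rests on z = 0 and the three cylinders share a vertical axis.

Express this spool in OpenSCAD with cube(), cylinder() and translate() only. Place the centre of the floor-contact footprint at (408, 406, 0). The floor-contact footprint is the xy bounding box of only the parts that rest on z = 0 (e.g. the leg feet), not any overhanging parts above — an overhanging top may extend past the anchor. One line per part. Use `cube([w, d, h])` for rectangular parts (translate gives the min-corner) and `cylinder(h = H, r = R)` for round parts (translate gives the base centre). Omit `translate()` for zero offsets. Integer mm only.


translate([408, 406, 0]) cylinder(h = 9, r = 174);
translate([408, 406, 9]) cylinder(h = 251, r = 46);
translate([408, 406, 260]) cylinder(h = 9, r = 174);


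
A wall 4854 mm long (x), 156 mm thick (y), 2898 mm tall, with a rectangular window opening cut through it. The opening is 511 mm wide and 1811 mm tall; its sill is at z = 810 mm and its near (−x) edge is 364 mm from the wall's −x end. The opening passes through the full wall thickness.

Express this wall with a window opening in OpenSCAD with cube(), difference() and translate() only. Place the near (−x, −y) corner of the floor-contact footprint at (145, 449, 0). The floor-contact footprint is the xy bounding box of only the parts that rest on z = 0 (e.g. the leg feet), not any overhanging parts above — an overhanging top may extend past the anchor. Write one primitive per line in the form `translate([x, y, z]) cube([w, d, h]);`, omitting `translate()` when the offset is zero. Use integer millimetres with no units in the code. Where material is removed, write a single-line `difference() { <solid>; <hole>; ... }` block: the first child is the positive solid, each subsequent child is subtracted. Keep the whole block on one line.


difference() { translate([145, 449, 0]) cube([4854, 156, 2898]); translate([509, 449, 810]) cube([511, 156, 1811]); }


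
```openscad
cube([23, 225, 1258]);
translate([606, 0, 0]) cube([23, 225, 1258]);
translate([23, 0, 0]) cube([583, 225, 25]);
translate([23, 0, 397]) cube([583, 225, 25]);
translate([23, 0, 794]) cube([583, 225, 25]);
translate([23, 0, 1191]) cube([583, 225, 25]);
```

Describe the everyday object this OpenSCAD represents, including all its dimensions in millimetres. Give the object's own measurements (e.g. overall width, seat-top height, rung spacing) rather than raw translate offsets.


An open bookshelf. Two side panels, each 23 mm thick, 225 mm deep and 1258 mm tall, stand 629 mm apart (outside-to-outside). Between them sit 4 shelves, each 25 mm thick and 225 mm deep, spanning the full gap between the sides. The bottom shelf rests on the floor (its underside at z = 0) and the clear gap between one shelf's top and the next shelf's underside is 372 mm.


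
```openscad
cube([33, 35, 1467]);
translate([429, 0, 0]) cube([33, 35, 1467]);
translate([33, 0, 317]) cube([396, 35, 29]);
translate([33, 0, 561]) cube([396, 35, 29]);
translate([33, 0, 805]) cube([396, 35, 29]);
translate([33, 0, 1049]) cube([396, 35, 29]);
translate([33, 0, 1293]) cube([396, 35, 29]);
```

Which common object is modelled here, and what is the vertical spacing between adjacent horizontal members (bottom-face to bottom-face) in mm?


A ladder. The rung spacing is 244 mm.

Two tall 33×35 posts with 5 short bars between them — a ladder. Adjacent rungs sit at z = 317 and z = 561, so the spacing is 561 − 317 = 244 mm.


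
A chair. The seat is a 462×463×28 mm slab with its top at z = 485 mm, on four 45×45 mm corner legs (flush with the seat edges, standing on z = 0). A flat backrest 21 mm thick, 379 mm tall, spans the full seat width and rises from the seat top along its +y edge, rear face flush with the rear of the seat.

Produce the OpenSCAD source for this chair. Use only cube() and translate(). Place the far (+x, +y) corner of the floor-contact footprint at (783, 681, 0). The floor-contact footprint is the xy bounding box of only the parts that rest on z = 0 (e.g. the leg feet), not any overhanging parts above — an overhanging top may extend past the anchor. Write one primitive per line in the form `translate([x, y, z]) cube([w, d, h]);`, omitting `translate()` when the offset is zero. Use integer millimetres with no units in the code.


translate([321, 218, 457]) cube([462, 463, 28]);
translate([321, 218, 0]) cube([45, 45, 457]);
translate([738, 218, 0]) cube([45, 45, 457]);
translate([321, 636, 0]) cube([45, 45, 457]);
translate([738, 636, 0]) cube([45, 45, 457]);
translate([321, 660, 485]) cube([462, 21, 379]);


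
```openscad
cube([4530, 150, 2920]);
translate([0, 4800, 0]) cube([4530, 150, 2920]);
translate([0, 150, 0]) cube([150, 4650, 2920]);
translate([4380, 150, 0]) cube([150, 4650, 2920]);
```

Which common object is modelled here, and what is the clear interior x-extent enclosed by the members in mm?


A house (or room) frame. The interior width is 4230 mm.

Four 2920 mm walls enclosing a rectangle with no floor or roof — a room or house frame. Outside width is 4530 mm and wall thickness is 150 mm, so the interior width is 4530 − 2 × 150 = 4230 mm.


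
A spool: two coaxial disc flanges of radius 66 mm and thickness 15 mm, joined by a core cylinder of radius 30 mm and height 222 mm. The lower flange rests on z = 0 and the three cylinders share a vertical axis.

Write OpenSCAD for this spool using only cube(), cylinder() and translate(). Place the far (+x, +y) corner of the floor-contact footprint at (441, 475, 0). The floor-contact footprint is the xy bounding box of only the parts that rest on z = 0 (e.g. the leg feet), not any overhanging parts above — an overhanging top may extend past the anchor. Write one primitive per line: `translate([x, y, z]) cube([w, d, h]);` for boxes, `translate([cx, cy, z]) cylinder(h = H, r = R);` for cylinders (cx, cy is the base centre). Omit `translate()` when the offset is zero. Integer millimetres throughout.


translate([375, 409, 0]) cylinder(h = 15, r = 66);
translate([375, 409, 15]) cylinder(h = 222, r = 30);
translate([375, 409, 237]) cylinder(h = 15, r = 66);


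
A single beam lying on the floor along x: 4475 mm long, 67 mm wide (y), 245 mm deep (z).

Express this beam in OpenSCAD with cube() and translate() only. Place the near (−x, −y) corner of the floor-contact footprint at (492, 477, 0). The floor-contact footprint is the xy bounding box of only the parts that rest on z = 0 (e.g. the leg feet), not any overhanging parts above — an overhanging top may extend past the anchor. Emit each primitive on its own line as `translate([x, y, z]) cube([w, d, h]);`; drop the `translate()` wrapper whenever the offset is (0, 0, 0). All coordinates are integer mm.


translate([492, 477, 0]) cube([4475, 67, 245]);
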